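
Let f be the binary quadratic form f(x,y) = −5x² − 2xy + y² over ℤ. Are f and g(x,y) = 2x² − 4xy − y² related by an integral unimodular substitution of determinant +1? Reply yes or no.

D₁ = 24, D₂ = 24
river cycle of f (length 2): (1, 4, -2), (-2, 4, 1)
river cycle of g (length 2): (-1, 4, 2), (2, 4, -1)
cycles differ ⇒ inequivalent

no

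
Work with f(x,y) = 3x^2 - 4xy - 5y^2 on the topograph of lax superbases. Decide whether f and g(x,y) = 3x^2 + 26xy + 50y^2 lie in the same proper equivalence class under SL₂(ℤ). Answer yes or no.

D₁ = 76, D₂ = 76
river cycle of f (length 6): (-5, 4, 3), (3, 8, -1), (-1, 8, 3), (3, 4, -5), (-5, 6, 2), (2, 6, -5)
river cycle of g (length 6): (3, 8, -1), (-1, 8, 3), (3, 4, -5), (-5, 6, 2), (2, 6, -5), (-5, 4, 3)
cycles coincide ⇒ equivalent

yes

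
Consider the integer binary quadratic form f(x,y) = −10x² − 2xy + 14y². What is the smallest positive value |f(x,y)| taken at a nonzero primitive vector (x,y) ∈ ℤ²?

descent: ρ → (14,2,-10)
descent: ρ → (-10,18,6)  [lands on river]
river: ρ → (6,18,-10)
river: ρ → (-10,22,2)
river: ρ → (2,22,-10)
closes: descent 2, river 4
min |a| on river = 2

2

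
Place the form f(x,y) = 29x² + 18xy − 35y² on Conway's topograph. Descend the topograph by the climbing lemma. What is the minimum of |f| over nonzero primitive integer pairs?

river: ρ → (-35,52,12)
river: ρ → (12,44,-51)
river: ρ → (-51,58,5)
river: ρ → (5,62,-27)
river: ρ → (-27,46,21)
river: ρ → (21,38,-35)
river: ρ → (-35,32,24)
river: ρ → (24,64,-3)
river: ρ → (-3,62,45)
river: ρ → (45,28,-20)
river: ρ → (-20,52,21)
river: ρ → (21,32,-40)
river: ρ → (-40,48,13)
river: ρ → (13,56,-24)
river: ρ → (-24,40,29)
river: ρ → (29,18,-35)
closes: descent 0, river 16
min |a| on river = 3

3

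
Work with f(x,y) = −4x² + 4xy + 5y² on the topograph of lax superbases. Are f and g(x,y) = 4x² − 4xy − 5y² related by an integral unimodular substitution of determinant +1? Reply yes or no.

D₁ = 96, D₂ = 96
river cycle of f (length 4): (5, 6, -3), (-3, 6, 5), (5, 4, -4), (-4, 4, 5)
river cycle of g (length 4): (-5, 4, 4), (4, 4, -5), (-5, 6, 3), (3, 6, -5)
cycles differ ⇒ inequivalent

no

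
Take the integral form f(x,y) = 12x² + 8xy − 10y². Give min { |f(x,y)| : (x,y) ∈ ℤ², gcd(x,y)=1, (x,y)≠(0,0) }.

river: ρ → (-10,12,10)
river: ρ → (10,8,-12)
river: ρ → (-12,16,6)
river: ρ → (6,20,-6)
river: ρ → (-6,16,12)
river: ρ → (12,8,-10)
closes: descent 0, river 6
min |a| on river = 6

6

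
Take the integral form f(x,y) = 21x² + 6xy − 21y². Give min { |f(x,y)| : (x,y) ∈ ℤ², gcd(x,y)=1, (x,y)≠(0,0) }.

river: ρ → (-21,36,6)
river: ρ → (6,36,-21)
river: ρ → (-21,6,21)
river: ρ → (21,36,-6)
river: ρ → (-6,36,21)
river: ρ → (21,6,-21)
closes: descent 0, river 6
min |a| on river = 6

6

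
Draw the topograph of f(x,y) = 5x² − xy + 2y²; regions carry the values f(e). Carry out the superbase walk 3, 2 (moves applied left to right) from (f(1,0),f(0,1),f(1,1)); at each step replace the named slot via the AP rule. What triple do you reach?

start (5,2,6) = (f(1,0),f(0,1),f(1,1))
replace slot 3: 2·(5+2) − 6 = 8 → (5,2,8)
replace slot 2: 2·(5+8) − 2 = 24 → (5,24,8)

5,24,8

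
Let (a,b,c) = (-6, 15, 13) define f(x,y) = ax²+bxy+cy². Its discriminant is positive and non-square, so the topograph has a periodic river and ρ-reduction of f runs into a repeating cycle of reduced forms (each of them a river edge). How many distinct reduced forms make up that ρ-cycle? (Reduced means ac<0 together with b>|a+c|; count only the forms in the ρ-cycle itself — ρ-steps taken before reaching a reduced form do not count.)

D = 537, ⌊√D⌋ = 23
river: ρ → (13,11,-8)
river: ρ → (-8,21,3)
river: ρ → (3,21,-8)
river: ρ → (-8,11,13)
river: ρ → (13,15,-6)
river: ρ → (-6,21,4)
river: ρ → (4,19,-11)
river: ρ → (-11,3,12)
river: ρ → (12,21,-2)
river: ρ → (-2,23,1)
river: ρ → (1,23,-2)
river: ρ → (-2,21,12)
river: ρ → (12,3,-11)
river: ρ → (-11,19,4)
river: ρ → (4,21,-6)
river: ρ → (-6,15,13)
ρ-cycle length = 16 (tail of 0 descent steps not counted)

16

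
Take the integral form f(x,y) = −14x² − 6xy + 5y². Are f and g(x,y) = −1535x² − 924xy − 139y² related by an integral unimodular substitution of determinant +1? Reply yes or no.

D₁ = 316, D₂ = 316
river cycle of f (length 6): (5, 16, -3), (-3, 14, 10), (10, 6, -7), (-7, 8, 9), (9, 10, -6), (-6, 14, 5)
river cycle of g (length 6): (5, 16, -3), (-3, 14, 10), (10, 6, -7), (-7, 8, 9), (9, 10, -6), (-6, 14, 5)
cycles coincide ⇒ equivalent

yes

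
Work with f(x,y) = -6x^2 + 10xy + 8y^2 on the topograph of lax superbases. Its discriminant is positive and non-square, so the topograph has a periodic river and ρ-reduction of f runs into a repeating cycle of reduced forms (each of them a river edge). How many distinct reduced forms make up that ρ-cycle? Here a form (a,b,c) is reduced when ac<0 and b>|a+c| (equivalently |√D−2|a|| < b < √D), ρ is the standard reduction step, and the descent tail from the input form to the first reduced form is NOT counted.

D = 292, ⌊√D⌋ = 17
river: ρ → (8,6,-8)
river: ρ → (-8,10,6)
river: ρ → (6,14,-4)
river: ρ → (-4,10,12)
river: ρ → (12,14,-2)
river: ρ → (-2,14,12)
river: ρ → (12,10,-4)
river: ρ → (-4,14,6)
river: ρ → (6,10,-8)
river: ρ → (-8,6,8)
river: ρ → (8,10,-6)
river: ρ → (-6,14,4)
river: ρ → (4,10,-12)
river: ρ → (-12,14,2)
river: ρ → (2,14,-12)
river: ρ → (-12,10,4)
river: ρ → (4,14,-6)
river: ρ → (-6,10,8)
ρ-cycle length = 18 (tail of 0 descent steps not counted)

18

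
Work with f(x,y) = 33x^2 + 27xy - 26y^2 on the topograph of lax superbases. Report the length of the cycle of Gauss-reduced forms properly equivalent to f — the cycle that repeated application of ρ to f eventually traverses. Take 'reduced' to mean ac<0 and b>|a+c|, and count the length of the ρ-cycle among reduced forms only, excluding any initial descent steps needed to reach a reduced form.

D = 4161, ⌊√D⌋ = 64
river: ρ → (-26,25,34)
river: ρ → (34,43,-17)
river: ρ → (-17,59,10)
river: ρ → (10,61,-11)
river: ρ → (-11,49,40)
river: ρ → (40,31,-20)
river: ρ → (-20,49,22)
river: ρ → (22,39,-30)
river: ρ → (-30,21,31)
river: ρ → (31,41,-20)
river: ρ → (-20,39,33)
river: ρ → (33,27,-26)
ρ-cycle length = 12 (tail of 0 descent steps not counted)

12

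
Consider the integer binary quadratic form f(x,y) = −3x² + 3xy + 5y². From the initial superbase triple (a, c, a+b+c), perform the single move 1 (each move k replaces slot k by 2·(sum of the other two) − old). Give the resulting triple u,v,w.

start (-3,5,5) = (f(1,0),f(0,1),f(1,1))
replace slot 1: 2·(5+5) − (-3) = 23 → (23,5,5)

23,5,5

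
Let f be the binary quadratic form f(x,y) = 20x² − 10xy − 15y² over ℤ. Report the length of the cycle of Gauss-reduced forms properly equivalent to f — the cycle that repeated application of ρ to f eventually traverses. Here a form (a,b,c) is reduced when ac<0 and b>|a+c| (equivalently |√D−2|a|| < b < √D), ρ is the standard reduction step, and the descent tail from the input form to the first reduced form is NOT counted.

D = 1300, ⌊√D⌋ = 36
descent: ρ → (-15,10,20)  [lands on river]
river: ρ → (20,30,-5)
river: ρ → (-5,30,20)
river: ρ → (20,10,-15)
river: ρ → (-15,20,15)
river: ρ → (15,10,-20)
river: ρ → (-20,30,5)
river: ρ → (5,30,-20)
river: ρ → (-20,10,15)
river: ρ → (15,20,-15)
ρ-cycle length = 10 (tail of 1 descent step not counted)

10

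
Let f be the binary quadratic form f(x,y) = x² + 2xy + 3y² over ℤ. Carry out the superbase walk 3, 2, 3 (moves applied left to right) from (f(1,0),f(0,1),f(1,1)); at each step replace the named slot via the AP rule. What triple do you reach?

start (1,3,6) = (f(1,0),f(0,1),f(1,1))
replace slot 3: 2·(1+3) − 6 = 2 → (1,3,2)
replace slot 2: 2·(1+2) − 3 = 3 → (1,3,2)
replace slot 3: 2·(1+3) − 2 = 6 → (1,3,6)

1,3,6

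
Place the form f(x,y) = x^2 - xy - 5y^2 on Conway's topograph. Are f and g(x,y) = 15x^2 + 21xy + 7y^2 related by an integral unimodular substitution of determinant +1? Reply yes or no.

D₁ = 21, D₂ = 21
river cycle of f (length 2): (1, 3, -3), (-3, 3, 1)
river cycle of g (length 2): (1, 3, -3), (-3, 3, 1)
cycles coincide ⇒ equivalent

yes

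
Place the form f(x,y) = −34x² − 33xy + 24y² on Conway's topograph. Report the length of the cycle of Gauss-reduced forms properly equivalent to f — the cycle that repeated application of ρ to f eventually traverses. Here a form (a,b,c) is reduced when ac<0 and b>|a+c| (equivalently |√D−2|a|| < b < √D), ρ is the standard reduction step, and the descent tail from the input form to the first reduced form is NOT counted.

D = 4353, ⌊√D⌋ = 65
descent: ρ → (24,33,-34)  [lands on river]
river: ρ → (-34,35,23)
river: ρ → (23,57,-12)
river: ρ → (-12,63,8)
river: ρ → (8,65,-4)
river: ρ → (-4,63,24)
ρ-cycle length = 6 (tail of 1 descent step not counted)

6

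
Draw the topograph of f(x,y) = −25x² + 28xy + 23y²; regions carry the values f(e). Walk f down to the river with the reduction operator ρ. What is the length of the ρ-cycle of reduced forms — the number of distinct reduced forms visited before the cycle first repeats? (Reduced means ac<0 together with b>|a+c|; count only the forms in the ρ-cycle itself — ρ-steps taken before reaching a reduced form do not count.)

D = 3084, ⌊√D⌋ = 55
river: ρ → (23,18,-30)
river: ρ → (-30,42,11)
river: ρ → (11,46,-22)
river: ρ → (-22,42,15)
river: ρ → (15,48,-13)
river: ρ → (-13,30,42)
river: ρ → (42,54,-1)
river: ρ → (-1,54,42)
river: ρ → (42,30,-13)
river: ρ → (-13,48,15)
river: ρ → (15,42,-22)
river: ρ → (-22,46,11)
river: ρ → (11,42,-30)
river: ρ → (-30,18,23)
river: ρ → (23,28,-25)
river: ρ → (-25,22,26)
river: ρ → (26,30,-21)
river: ρ → (-21,54,2)
river: ρ → (2,54,-21)
river: ρ → (-21,30,26)
river: ρ → (26,22,-25)
river: ρ → (-25,28,23)
ρ-cycle length = 22 (tail of 0 descent steps not counted)

22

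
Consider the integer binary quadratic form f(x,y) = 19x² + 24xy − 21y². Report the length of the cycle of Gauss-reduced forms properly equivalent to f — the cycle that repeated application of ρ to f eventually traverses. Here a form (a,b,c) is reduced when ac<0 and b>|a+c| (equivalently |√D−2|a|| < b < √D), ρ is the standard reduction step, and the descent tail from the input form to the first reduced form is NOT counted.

D = 2172, ⌊√D⌋ = 46
river: ρ → (-21,18,22)
river: ρ → (22,26,-17)
river: ρ → (-17,42,6)
river: ρ → (6,42,-17)
river: ρ → (-17,26,22)
river: ρ → (22,18,-21)
river: ρ → (-21,24,19)
river: ρ → (19,14,-26)
river: ρ → (-26,38,7)
river: ρ → (7,46,-2)
river: ρ → (-2,46,7)
river: ρ → (7,38,-26)
river: ρ → (-26,14,19)
river: ρ → (19,24,-21)
ρ-cycle length = 14 (tail of 0 descent steps not counted)

14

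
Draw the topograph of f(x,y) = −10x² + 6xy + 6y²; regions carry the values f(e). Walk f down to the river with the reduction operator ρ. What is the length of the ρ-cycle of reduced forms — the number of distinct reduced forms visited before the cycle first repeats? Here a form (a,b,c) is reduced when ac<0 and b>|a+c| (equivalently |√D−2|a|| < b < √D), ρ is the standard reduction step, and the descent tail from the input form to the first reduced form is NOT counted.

D = 276, ⌊√D⌋ = 16
river: ρ → (6,6,-10)
river: ρ → (-10,14,2)
river: ρ → (2,14,-10)
river: ρ → (-10,6,6)
ρ-cycle length = 4 (tail of 0 descent steps not counted)

4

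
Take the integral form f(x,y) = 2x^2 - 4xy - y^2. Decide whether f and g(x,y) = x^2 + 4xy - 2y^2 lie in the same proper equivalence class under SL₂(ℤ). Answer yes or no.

D₁ = 24, D₂ = 24
river cycle of f (length 2): (-1, 4, 2), (2, 4, -1)
river cycle of g (length 2): (-2, 4, 1), (1, 4, -2)
cycles differ ⇒ inequivalent

no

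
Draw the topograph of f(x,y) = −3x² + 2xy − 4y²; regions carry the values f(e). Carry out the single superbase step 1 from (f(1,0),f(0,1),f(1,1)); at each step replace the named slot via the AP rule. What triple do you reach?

start (-3,-4,-5) = (f(1,0),f(0,1),f(1,1))
replace slot 1: 2·((-4)+(-5)) − (-3) = -15 → (-15,-4,-5)

-15,-4,-5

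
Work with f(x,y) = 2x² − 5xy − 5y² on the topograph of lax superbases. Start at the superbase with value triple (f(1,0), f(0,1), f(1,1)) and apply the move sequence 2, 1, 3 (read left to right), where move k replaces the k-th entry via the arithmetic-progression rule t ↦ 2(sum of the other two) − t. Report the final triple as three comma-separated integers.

start (2,-5,-8) = (f(1,0),f(0,1),f(1,1))
replace slot 2: 2·(2+(-8)) − (-5) = -7 → (2,-7,-8)
replace slot 1: 2·((-7)+(-8)) − 2 = -32 → (-32,-7,-8)
replace slot 3: 2·((-32)+(-7)) − (-8) = -70 → (-32,-7,-70)

-32,-7,-70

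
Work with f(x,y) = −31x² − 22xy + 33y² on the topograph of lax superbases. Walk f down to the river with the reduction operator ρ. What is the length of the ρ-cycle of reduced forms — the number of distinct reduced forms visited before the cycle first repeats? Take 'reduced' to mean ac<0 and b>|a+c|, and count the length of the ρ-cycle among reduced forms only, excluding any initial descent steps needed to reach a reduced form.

D = 4576, ⌊√D⌋ = 67
descent: ρ → (33,22,-31)  [lands on river]
river: ρ → (-31,40,24)
river: ρ → (24,56,-15)
river: ρ → (-15,64,8)
river: ρ → (8,64,-15)
river: ρ → (-15,56,24)
river: ρ → (24,40,-31)
river: ρ → (-31,22,33)
river: ρ → (33,44,-20)
river: ρ → (-20,36,41)
river: ρ → (41,46,-15)
river: ρ → (-15,44,44)
river: ρ → (44,44,-15)
river: ρ → (-15,46,41)
river: ρ → (41,36,-20)
river: ρ → (-20,44,33)
ρ-cycle length = 16 (tail of 1 descent step not counted)

16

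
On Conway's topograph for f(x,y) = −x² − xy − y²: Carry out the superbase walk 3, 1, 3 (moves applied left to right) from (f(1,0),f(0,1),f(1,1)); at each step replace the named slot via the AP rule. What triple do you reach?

start (-1,-1,-3) = (f(1,0),f(0,1),f(1,1))
replace slot 3: 2·((-1)+(-1)) − (-3) = -1 → (-1,-1,-1)
replace slot 1: 2·((-1)+(-1)) − (-1) = -3 → (-3,-1,-1)
replace slot 3: 2·((-3)+(-1)) − (-1) = -7 → (-3,-1,-7)

-3,-1,-7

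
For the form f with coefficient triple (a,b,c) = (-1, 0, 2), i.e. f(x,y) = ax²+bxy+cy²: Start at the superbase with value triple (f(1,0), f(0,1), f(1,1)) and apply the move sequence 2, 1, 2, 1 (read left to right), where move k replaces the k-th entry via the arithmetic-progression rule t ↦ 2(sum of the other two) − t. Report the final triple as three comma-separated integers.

start (-1,2,1) = (f(1,0),f(0,1),f(1,1))
replace slot 2: 2·((-1)+1) − 2 = -2 → (-1,-2,1)
replace slot 1: 2·((-2)+1) − (-1) = -1 → (-1,-2,1)
replace slot 2: 2·((-1)+1) − (-2) = 2 → (-1,2,1)
replace slot 1: 2·(2+1) − (-1) = 7 → (7,2,1)

7,2,1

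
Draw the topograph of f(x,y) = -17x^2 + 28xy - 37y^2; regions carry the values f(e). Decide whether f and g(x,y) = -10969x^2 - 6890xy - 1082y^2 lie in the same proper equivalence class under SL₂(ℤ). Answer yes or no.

D₁ = -1732, D₂ = -1732
f is negative-definite; reduce −f:
−f: translate: b→6 (≡-28 mod 34), so (17,-28,37)→(17,6,26)
−f: reduced (well bottom): (17,6,26) with a≤c, −a<b≤a
flip sign back: reduced form of f is (-17,-6,-26)
g is negative-definite; reduce −g:
−g: flip: (10969,6890,1082)→(1082,-6890,10969)
−g: translate: b→-398 (≡-6890 mod 2164), so (1082,-6890,10969)→(1082,-398,37)
−g: flip: (1082,-398,37)→(37,398,1082)
−g: translate: b→28 (≡398 mod 74), so (37,398,1082)→(37,28,17)
−g: flip: (37,28,17)→(17,-28,37)
−g: translate: b→6 (≡-28 mod 34), so (17,-28,37)→(17,6,26)
−g: reduced (well bottom): (17,6,26) with a≤c, −a<b≤a
flip sign back: reduced form of g is (-17,-6,-26)
reduced forms (-17, -6, -26) vs (-17, -6, -26) ⇒ equivalent

yes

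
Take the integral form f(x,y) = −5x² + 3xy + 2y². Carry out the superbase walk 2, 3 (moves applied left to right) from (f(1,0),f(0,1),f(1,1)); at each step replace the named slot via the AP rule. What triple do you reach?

start (-5,2,0) = (f(1,0),f(0,1),f(1,1))
replace slot 2: 2·((-5)+0) − 2 = -12 → (-5,-12,0)
replace slot 3: 2·((-5)+(-12)) − 0 = -34 → (-5,-12,-34)

-5,-12,-34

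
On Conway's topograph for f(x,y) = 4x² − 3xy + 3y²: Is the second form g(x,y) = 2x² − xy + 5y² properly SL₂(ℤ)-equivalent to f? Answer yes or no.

D₁ = -39, D₂ = -39
f: flip: (4,-3,3)→(3,3,4)
f: reduced (well bottom): (3,3,4) with a≤c, −a<b≤a
g: reduced (well bottom): (2,-1,5) with a≤c, −a<b≤a
reduced forms (3, 3, 4) vs (2, -1, 5) ⇒ inequivalent

no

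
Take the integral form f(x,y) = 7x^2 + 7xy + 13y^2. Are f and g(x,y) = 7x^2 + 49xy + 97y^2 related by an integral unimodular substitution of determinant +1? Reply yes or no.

D₁ = -315, D₂ = -315
f: reduced (well bottom): (7,7,13) with a≤c, −a<b≤a
g: translate: b→7 (≡49 mod 14), so (7,49,97)→(7,7,13)
g: reduced (well bottom): (7,7,13) with a≤c, −a<b≤a
reduced forms (7, 7, 13) vs (7, 7, 13) ⇒ equivalent

yes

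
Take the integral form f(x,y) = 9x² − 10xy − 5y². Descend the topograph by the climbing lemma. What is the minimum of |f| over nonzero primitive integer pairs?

descent: ρ → (-5,10,9)  [lands on river]
river: ρ → (9,8,-6)
river: ρ → (-6,16,1)
river: ρ → (1,16,-6)
river: ρ → (-6,8,9)
river: ρ → (9,10,-5)
closes: descent 1, river 6
min |a| on river = 1

1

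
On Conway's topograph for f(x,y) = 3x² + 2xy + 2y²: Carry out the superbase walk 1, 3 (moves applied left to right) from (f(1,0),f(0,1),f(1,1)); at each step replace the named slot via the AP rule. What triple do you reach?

start (3,2,7) = (f(1,0),f(0,1),f(1,1))
replace slot 1: 2·(2+7) − 3 = 15 → (15,2,7)
replace slot 3: 2·(15+2) − 7 = 27 → (15,2,27)

15,2,27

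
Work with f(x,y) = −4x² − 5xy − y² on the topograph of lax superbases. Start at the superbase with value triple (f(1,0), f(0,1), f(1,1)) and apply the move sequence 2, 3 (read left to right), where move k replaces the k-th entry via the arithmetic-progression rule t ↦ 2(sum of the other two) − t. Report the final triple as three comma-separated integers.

start (-4,-1,-10) = (f(1,0),f(0,1),f(1,1))
replace slot 2: 2·((-4)+(-10)) − (-1) = -27 → (-4,-27,-10)
replace slot 3: 2·((-4)+(-27)) − (-10) = -52 → (-4,-27,-52)

-4,-27,-52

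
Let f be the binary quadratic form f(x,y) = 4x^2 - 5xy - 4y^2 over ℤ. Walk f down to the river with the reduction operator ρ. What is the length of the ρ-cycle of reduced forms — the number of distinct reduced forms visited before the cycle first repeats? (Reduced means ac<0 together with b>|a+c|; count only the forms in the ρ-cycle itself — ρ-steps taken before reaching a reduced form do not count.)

D = 89, ⌊√D⌋ = 9
descent: ρ → (-4,5,4)  [lands on river]
river: ρ → (4,3,-5)
river: ρ → (-5,7,2)
river: ρ → (2,9,-1)
river: ρ → (-1,9,2)
river: ρ → (2,7,-5)
river: ρ → (-5,3,4)
river: ρ → (4,5,-4)
river: ρ → (-4,3,5)
river: ρ → (5,7,-2)
river: ρ → (-2,9,1)
river: ρ → (1,9,-2)
river: ρ → (-2,7,5)
river: ρ → (5,3,-4)
ρ-cycle length = 14 (tail of 1 descent step not counted)

14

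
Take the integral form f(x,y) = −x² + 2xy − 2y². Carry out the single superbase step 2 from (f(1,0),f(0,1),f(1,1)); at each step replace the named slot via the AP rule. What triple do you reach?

start (-1,-2,-1) = (f(1,0),f(0,1),f(1,1))
replace slot 2: 2·((-1)+(-1)) − (-2) = -2 → (-1,-2,-1)

-1,-2,-1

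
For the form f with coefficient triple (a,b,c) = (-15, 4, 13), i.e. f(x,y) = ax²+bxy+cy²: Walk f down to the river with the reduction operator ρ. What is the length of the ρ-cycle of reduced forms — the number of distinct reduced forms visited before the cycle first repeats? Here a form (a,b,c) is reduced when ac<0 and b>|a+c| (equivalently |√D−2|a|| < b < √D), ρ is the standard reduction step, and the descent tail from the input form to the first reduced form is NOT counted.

D = 796, ⌊√D⌋ = 28
river: ρ → (13,22,-6)
river: ρ → (-6,26,5)
river: ρ → (5,24,-11)
river: ρ → (-11,20,9)
river: ρ → (9,16,-15)
river: ρ → (-15,14,10)
river: ρ → (10,26,-3)
river: ρ → (-3,28,1)
river: ρ → (1,28,-3)
river: ρ → (-3,26,10)
river: ρ → (10,14,-15)
river: ρ → (-15,16,9)
river: ρ → (9,20,-11)
river: ρ → (-11,24,5)
river: ρ → (5,26,-6)
river: ρ → (-6,22,13)
river: ρ → (13,4,-15)
river: ρ → (-15,26,2)
river: ρ → (2,26,-15)
river: ρ → (-15,4,13)
ρ-cycle length = 20 (tail of 0 descent steps not counted)

20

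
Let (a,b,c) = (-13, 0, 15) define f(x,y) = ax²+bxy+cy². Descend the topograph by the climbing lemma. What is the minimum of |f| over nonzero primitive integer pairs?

descent: ρ → (15,0,-13)
descent: ρ → (-13,26,2)  [lands on river]
river: ρ → (2,26,-13)
closes: descent 2, river 2
min |a| on river = 2

2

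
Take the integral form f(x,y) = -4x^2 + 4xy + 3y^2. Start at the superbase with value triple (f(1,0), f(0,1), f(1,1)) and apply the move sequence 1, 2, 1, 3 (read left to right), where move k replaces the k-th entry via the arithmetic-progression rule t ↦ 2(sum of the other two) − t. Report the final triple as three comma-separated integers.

start (-4,3,3) = (f(1,0),f(0,1),f(1,1))
replace slot 1: 2·(3+3) − (-4) = 16 → (16,3,3)
replace slot 2: 2·(16+3) − 3 = 35 → (16,35,3)
replace slot 1: 2·(35+3) − 16 = 60 → (60,35,3)
replace slot 3: 2·(60+35) − 3 = 187 → (60,35,187)

60,35,187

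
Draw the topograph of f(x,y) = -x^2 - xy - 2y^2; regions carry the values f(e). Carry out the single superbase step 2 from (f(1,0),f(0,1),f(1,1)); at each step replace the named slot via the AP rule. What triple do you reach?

start (-1,-2,-4) = (f(1,0),f(0,1),f(1,1))
replace slot 2: 2·((-1)+(-4)) − (-2) = -8 → (-1,-8,-4)

-1,-8,-4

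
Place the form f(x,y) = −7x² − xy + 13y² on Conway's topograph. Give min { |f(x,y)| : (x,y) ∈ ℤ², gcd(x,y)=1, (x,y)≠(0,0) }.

descent: ρ → (13,1,-7)
descent: ρ → (-7,13,7)  [lands on river]
river: ρ → (7,15,-5)
river: ρ → (-5,15,7)
river: ρ → (7,13,-7)
river: ρ → (-7,15,5)
river: ρ → (5,15,-7)
closes: descent 2, river 6
min |a| on river = 5

5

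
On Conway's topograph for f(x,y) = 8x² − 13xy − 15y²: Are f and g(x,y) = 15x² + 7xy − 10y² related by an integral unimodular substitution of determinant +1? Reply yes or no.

D₁ = 649, D₂ = 649
river cycle of f (length 34): (-15, 13, 8), (8, 19, -9), (-9, 17, 10), (10, 23, -3), (-3, 25, 2), (2, 23, -15), (-15, 7, 10), (10, 13, -12), (-12, 11, 11), (11, 11, -12), … (24 more)
river cycle of g (length 34): (-10, 13, 12), (12, 11, -11), (-11, 11, 12), (12, 13, -10), (-10, 7, 15), (15, 23, -2), (-2, 25, 3), (3, 23, -10), (-10, 17, 9), (9, 19, -8), … (24 more)
cycles differ ⇒ inequivalent

no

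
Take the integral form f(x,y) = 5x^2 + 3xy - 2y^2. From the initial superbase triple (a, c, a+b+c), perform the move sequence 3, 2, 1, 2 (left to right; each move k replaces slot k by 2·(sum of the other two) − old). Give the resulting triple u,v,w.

start (5,-2,6) = (f(1,0),f(0,1),f(1,1))
replace slot 3: 2·(5+(-2)) − 6 = 0 → (5,-2,0)
replace slot 2: 2·(5+0) − (-2) = 12 → (5,12,0)
replace slot 1: 2·(12+0) − 5 = 19 → (19,12,0)
replace slot 2: 2·(19+0) − 12 = 26 → (19,26,0)

19,26,0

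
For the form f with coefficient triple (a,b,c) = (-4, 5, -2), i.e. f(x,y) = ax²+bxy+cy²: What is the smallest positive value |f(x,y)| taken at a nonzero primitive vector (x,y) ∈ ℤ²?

translate: b→3 (≡-5 mod 8), so (4,-5,2)→(4,3,1)
flip: (4,3,1)→(1,-3,4)
translate: b→1 (≡-3 mod 2), so (1,-3,4)→(1,1,2)
reduced (well bottom): (1,1,2) with a≤c, −a<b≤a
well minimum |f| = |-1| = 1 (negative-definite)

1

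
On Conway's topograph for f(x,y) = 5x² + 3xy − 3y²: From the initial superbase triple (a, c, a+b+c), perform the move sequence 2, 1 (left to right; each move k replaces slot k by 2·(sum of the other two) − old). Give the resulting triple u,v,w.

start (5,-3,5) = (f(1,0),f(0,1),f(1,1))
replace slot 2: 2·(5+5) − (-3) = 23 → (5,23,5)
replace slot 1: 2·(23+5) − 5 = 51 → (51,23,5)

51,23,5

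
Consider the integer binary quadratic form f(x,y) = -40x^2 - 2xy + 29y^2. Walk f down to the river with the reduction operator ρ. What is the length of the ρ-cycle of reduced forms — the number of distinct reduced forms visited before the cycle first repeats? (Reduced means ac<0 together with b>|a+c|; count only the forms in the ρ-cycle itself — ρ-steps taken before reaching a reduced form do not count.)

D = 4644, ⌊√D⌋ = 68
descent: ρ → (29,60,-9)  [lands on river]
river: ρ → (-9,66,8)
river: ρ → (8,62,-25)
river: ρ → (-25,38,32)
river: ρ → (32,26,-31)
river: ρ → (-31,36,27)
river: ρ → (27,18,-40)
river: ρ → (-40,62,5)
river: ρ → (5,68,-1)
river: ρ → (-1,68,5)
river: ρ → (5,62,-40)
river: ρ → (-40,18,27)
river: ρ → (27,36,-31)
river: ρ → (-31,26,32)
river: ρ → (32,38,-25)
river: ρ → (-25,62,8)
river: ρ → (8,66,-9)
river: ρ → (-9,60,29)
river: ρ → (29,56,-13)
river: ρ → (-13,48,45)
river: ρ → (45,42,-16)
river: ρ → (-16,54,27)
river: ρ → (27,54,-16)
river: ρ → (-16,42,45)
river: ρ → (45,48,-13)
river: ρ → (-13,56,29)
ρ-cycle length = 26 (tail of 1 descent step not counted)

26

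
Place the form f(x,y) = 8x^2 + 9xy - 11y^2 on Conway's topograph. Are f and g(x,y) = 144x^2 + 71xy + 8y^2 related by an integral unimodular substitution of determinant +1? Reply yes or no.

D₁ = 433, D₂ = 433
river cycle of f (length 46): (-11, 13, 6), (6, 11, -13), (-13, 15, 4), (4, 17, -9), (-9, 19, 2), (2, 17, -18), (-18, 19, 1), (1, 19, -18), (-18, 17, 2), (2, 19, -9), … (36 more)
river cycle of g (length 46): (8, 9, -11), (-11, 13, 6), (6, 11, -13), (-13, 15, 4), (4, 17, -9), (-9, 19, 2), (2, 17, -18), (-18, 19, 1), (1, 19, -18), (-18, 17, 2), … (36 more)
cycles coincide ⇒ equivalent

yes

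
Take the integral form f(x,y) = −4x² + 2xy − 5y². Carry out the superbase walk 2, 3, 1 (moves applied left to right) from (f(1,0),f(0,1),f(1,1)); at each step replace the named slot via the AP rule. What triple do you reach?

start (-4,-5,-7) = (f(1,0),f(0,1),f(1,1))
replace slot 2: 2·((-4)+(-7)) − (-5) = -17 → (-4,-17,-7)
replace slot 3: 2·((-4)+(-17)) − (-7) = -35 → (-4,-17,-35)
replace slot 1: 2·((-17)+(-35)) − (-4) = -100 → (-100,-17,-35)

-100,-17,-35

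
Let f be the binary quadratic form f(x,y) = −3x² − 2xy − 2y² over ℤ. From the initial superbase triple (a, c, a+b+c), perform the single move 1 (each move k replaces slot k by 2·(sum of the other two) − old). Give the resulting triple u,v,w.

start (-3,-2,-7) = (f(1,0),f(0,1),f(1,1))
replace slot 1: 2·((-2)+(-7)) − (-3) = -15 → (-15,-2,-7)

-15,-2,-7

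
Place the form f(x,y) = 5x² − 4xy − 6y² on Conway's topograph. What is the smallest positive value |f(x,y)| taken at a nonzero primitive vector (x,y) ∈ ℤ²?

descent: ρ → (-6,4,5)  [lands on river]
river: ρ → (5,6,-5)
river: ρ → (-5,4,6)
river: ρ → (6,8,-3)
river: ρ → (-3,10,3)
river: ρ → (3,8,-6)
closes: descent 1, river 6
min |a| on river = 3

3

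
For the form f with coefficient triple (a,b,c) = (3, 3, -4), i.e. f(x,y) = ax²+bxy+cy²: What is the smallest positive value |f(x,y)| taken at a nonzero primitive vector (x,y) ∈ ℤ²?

river: ρ → (-4,5,2)
river: ρ → (2,7,-1)
river: ρ → (-1,7,2)
river: ρ → (2,5,-4)
river: ρ → (-4,3,3)
river: ρ → (3,3,-4)
closes: descent 0, river 6
min |a| on river = 1

1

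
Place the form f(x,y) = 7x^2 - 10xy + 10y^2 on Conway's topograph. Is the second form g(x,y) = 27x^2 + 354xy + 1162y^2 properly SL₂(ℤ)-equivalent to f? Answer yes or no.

D₁ = -180, D₂ = -180
f: translate: b→4 (≡-10 mod 14), so (7,-10,10)→(7,4,7)
f: reduced (well bottom): (7,4,7) with a≤c, −a<b≤a
g: translate: b→-24 (≡354 mod 54), so (27,354,1162)→(27,-24,7)
g: flip: (27,-24,7)→(7,24,27)
g: translate: b→-4 (≡24 mod 14), so (7,24,27)→(7,-4,7)
g: flip: (7,-4,7)→(7,4,7)
g: reduced (well bottom): (7,4,7) with a≤c, −a<b≤a
reduced forms (7, 4, 7) vs (7, 4, 7) ⇒ equivalent

yes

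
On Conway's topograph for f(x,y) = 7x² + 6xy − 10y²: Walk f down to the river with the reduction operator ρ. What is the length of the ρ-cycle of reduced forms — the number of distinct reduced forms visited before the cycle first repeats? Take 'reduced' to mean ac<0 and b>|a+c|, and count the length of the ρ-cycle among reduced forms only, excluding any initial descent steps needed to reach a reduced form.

D = 316, ⌊√D⌋ = 17
river: ρ → (-10,14,3)
river: ρ → (3,16,-5)
river: ρ → (-5,14,6)
river: ρ → (6,10,-9)
river: ρ → (-9,8,7)
river: ρ → (7,6,-10)
ρ-cycle length = 6 (tail of 0 descent steps not counted)

6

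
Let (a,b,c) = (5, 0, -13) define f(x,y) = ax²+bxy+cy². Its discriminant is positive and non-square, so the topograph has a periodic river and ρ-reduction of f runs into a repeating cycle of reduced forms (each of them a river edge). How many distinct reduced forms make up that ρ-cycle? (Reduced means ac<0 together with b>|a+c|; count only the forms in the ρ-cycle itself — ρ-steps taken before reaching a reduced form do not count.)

D = 260, ⌊√D⌋ = 16
descent: ρ → (-13,0,5)
descent: ρ → (5,10,-8)  [lands on river]
river: ρ → (-8,6,7)
river: ρ → (7,8,-7)
river: ρ → (-7,6,8)
river: ρ → (8,10,-5)
river: ρ → (-5,10,8)
river: ρ → (8,6,-7)
river: ρ → (-7,8,7)
river: ρ → (7,6,-8)
river: ρ → (-8,10,5)
ρ-cycle length = 10 (tail of 2 descent steps not counted)

10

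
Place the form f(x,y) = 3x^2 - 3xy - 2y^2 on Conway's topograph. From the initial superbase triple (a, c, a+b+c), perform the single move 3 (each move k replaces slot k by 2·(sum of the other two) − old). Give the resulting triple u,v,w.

start (3,-2,-2) = (f(1,0),f(0,1),f(1,1))
replace slot 3: 2·(3+(-2)) − (-2) = 4 → (3,-2,4)

3,-2,4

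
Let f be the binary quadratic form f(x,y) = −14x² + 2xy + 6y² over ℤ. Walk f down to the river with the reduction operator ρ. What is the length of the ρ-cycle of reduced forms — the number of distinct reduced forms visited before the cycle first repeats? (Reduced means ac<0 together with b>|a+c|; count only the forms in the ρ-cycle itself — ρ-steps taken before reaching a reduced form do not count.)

D = 340, ⌊√D⌋ = 18
descent: ρ → (6,10,-10)  [lands on river]
river: ρ → (-10,10,6)
river: ρ → (6,14,-6)
river: ρ → (-6,10,10)
river: ρ → (10,10,-6)
river: ρ → (-6,14,6)
ρ-cycle length = 6 (tail of 1 descent step not counted)

6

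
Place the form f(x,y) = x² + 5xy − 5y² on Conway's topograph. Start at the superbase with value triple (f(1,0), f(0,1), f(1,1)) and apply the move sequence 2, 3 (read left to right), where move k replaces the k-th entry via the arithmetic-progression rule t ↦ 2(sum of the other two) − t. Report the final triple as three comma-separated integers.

start (1,-5,1) = (f(1,0),f(0,1),f(1,1))
replace slot 2: 2·(1+1) − (-5) = 9 → (1,9,1)
replace slot 3: 2·(1+9) − 1 = 19 → (1,9,19)

1,9,19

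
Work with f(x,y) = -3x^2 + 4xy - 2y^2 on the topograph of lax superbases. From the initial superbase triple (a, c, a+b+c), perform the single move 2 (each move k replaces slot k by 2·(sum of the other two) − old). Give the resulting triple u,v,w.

start (-3,-2,-1) = (f(1,0),f(0,1),f(1,1))
replace slot 2: 2·((-3)+(-1)) − (-2) = -6 → (-3,-6,-1)

-3,-6,-1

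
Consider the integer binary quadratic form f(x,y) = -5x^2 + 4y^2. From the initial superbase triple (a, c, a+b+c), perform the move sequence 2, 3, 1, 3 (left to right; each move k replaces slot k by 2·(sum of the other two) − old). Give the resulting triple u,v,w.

start (-5,4,-1) = (f(1,0),f(0,1),f(1,1))
replace slot 2: 2·((-5)+(-1)) − 4 = -16 → (-5,-16,-1)
replace slot 3: 2·((-5)+(-16)) − (-1) = -41 → (-5,-16,-41)
replace slot 1: 2·((-16)+(-41)) − (-5) = -109 → (-109,-16,-41)
replace slot 3: 2·((-109)+(-16)) − (-41) = -209 → (-109,-16,-209)

-109,-16,-209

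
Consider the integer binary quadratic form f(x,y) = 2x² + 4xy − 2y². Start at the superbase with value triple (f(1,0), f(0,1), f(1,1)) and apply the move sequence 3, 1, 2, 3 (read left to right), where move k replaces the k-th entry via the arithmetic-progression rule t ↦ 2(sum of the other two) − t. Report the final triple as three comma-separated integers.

start (2,-2,4) = (f(1,0),f(0,1),f(1,1))
replace slot 3: 2·(2+(-2)) − 4 = -4 → (2,-2,-4)
replace slot 1: 2·((-2)+(-4)) − 2 = -14 → (-14,-2,-4)
replace slot 2: 2·((-14)+(-4)) − (-2) = -34 → (-14,-34,-4)
replace slot 3: 2·((-14)+(-34)) − (-4) = -92 → (-14,-34,-92)

-14,-34,-92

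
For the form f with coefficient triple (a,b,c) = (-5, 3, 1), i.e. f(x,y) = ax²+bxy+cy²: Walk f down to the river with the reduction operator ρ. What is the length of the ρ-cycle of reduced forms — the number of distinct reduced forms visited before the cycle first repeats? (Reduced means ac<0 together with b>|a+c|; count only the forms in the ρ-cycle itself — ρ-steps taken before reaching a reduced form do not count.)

D = 29, ⌊√D⌋ = 5
descent: ρ → (1,5,-1)  [lands on river]
river: ρ → (-1,5,1)
ρ-cycle length = 2 (tail of 1 descent step not counted)

2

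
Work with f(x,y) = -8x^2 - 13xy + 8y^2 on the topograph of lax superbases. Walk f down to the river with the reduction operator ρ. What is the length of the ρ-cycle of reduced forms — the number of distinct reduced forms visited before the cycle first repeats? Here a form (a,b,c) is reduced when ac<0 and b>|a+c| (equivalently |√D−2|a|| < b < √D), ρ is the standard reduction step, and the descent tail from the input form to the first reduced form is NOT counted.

D = 425, ⌊√D⌋ = 20
descent: ρ → (8,13,-8)  [lands on river]
river: ρ → (-8,19,2)
river: ρ → (2,17,-17)
river: ρ → (-17,17,2)
river: ρ → (2,19,-8)
river: ρ → (-8,13,8)
river: ρ → (8,19,-2)
river: ρ → (-2,17,17)
river: ρ → (17,17,-2)
river: ρ → (-2,19,8)
ρ-cycle length = 10 (tail of 1 descent step not counted)

10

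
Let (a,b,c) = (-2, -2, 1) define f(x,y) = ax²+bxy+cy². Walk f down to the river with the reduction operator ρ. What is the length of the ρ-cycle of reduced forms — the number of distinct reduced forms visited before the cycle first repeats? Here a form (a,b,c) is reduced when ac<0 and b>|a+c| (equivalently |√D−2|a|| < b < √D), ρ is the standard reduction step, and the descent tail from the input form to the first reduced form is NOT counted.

D = 12, ⌊√D⌋ = 3
descent: ρ → (1,2,-2)  [lands on river]
river: ρ → (-2,2,1)
ρ-cycle length = 2 (tail of 1 descent step not counted)

2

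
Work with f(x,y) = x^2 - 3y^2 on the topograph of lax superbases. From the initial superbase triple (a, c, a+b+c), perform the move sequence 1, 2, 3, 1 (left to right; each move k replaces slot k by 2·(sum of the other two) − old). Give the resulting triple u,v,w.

start (1,-3,-2) = (f(1,0),f(0,1),f(1,1))
replace slot 1: 2·((-3)+(-2)) − 1 = -11 → (-11,-3,-2)
replace slot 2: 2·((-11)+(-2)) − (-3) = -23 → (-11,-23,-2)
replace slot 3: 2·((-11)+(-23)) − (-2) = -66 → (-11,-23,-66)
replace slot 1: 2·((-23)+(-66)) − (-11) = -167 → (-167,-23,-66)

-167,-23,-66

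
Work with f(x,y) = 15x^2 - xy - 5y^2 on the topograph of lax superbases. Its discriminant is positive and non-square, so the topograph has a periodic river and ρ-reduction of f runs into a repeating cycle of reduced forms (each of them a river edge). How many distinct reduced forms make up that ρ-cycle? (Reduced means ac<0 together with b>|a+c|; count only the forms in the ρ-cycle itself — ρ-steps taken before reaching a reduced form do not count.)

D = 301, ⌊√D⌋ = 17
descent: ρ → (-5,11,9)  [lands on river]
river: ρ → (9,7,-7)
river: ρ → (-7,7,9)
river: ρ → (9,11,-5)
river: ρ → (-5,9,11)
river: ρ → (11,13,-3)
river: ρ → (-3,17,1)
river: ρ → (1,17,-3)
river: ρ → (-3,13,11)
river: ρ → (11,9,-5)
ρ-cycle length = 10 (tail of 1 descent step not counted)

10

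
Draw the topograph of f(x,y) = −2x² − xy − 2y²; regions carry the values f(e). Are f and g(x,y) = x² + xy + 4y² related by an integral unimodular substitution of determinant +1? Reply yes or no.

D₁ = -15, D₂ = -15
f is negative-definite; reduce −f:
−f: reduced (well bottom): (2,1,2) with a≤c, −a<b≤a
flip sign back: reduced form of f is (-2,-1,-2)
g: reduced (well bottom): (1,1,4) with a≤c, −a<b≤a
reduced forms (-2, -1, -2) vs (1, 1, 4) ⇒ inequivalent

no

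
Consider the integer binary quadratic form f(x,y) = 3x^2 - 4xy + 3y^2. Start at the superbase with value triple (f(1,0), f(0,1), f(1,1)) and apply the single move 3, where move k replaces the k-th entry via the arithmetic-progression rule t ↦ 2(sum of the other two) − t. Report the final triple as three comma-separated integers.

start (3,3,2) = (f(1,0),f(0,1),f(1,1))
replace slot 3: 2·(3+3) − 2 = 10 → (3,3,10)

3,3,10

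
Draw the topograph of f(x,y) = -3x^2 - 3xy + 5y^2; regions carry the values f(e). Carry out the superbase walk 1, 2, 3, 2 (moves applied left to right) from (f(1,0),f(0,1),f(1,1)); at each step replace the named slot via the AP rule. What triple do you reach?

start (-3,5,-1) = (f(1,0),f(0,1),f(1,1))
replace slot 1: 2·(5+(-1)) − (-3) = 11 → (11,5,-1)
replace slot 2: 2·(11+(-1)) − 5 = 15 → (11,15,-1)
replace slot 3: 2·(11+15) − (-1) = 53 → (11,15,53)
replace slot 2: 2·(11+53) − 15 = 113 → (11,113,53)

11,113,53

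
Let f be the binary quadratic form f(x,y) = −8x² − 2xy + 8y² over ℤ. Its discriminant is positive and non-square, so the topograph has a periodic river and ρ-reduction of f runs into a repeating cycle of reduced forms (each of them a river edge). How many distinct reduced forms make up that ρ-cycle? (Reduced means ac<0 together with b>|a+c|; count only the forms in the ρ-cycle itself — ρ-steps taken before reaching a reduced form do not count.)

D = 260, ⌊√D⌋ = 16
descent: ρ → (8,2,-8)  [lands on river]
river: ρ → (-8,14,2)
river: ρ → (2,14,-8)
river: ρ → (-8,2,8)
river: ρ → (8,14,-2)
river: ρ → (-2,14,8)
ρ-cycle length = 6 (tail of 1 descent step not counted)

6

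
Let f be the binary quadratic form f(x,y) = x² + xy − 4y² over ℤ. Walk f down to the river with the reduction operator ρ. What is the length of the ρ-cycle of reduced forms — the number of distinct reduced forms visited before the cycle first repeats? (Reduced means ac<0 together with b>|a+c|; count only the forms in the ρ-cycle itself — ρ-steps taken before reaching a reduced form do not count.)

D = 17, ⌊√D⌋ = 4
descent: ρ → (-4,-1,1)
descent: ρ → (1,3,-2)  [lands on river]
river: ρ → (-2,1,2)
river: ρ → (2,3,-1)
river: ρ → (-1,3,2)
river: ρ → (2,1,-2)
river: ρ → (-2,3,1)
ρ-cycle length = 6 (tail of 2 descent steps not counted)

6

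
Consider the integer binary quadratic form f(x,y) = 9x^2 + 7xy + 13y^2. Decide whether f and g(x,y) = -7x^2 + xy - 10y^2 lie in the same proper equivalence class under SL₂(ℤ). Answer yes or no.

D₁ = -419, D₂ = -279
discriminants differ ⇒ not SL₂(ℤ)-equivalent

no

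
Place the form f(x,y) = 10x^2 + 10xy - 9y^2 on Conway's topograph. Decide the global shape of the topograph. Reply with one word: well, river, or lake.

D = b²−4ac = 10² − 4·10·(-9) = 460
D > 0 non-square ⇒ indefinite ⇒ periodic river

river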